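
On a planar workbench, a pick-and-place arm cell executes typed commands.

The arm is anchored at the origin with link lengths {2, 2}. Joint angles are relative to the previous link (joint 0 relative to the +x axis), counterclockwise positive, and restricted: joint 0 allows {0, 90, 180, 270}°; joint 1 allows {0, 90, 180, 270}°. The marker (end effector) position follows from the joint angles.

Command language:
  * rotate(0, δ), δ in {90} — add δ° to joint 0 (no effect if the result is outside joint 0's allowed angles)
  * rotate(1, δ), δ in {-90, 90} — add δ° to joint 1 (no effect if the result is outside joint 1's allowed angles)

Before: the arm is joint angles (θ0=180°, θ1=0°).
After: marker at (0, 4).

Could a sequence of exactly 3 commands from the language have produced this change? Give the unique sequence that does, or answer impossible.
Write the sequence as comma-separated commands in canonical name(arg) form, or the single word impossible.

rotate(0, 90), rotate(0, 90), rotate(0, 90)

begin: joint angles (θ0=180°, θ1=0°)
step 1 (rotate(0, 90)): joint angles (θ0=270°, θ1=0°)
step 2 (rotate(0, 90)): joint angles (θ0=0°, θ1=0°)
step 3 (rotate(0, 90)): joint angles (θ0=90°, θ1=0°)
uniquely the one of 27 3-step routes that fits.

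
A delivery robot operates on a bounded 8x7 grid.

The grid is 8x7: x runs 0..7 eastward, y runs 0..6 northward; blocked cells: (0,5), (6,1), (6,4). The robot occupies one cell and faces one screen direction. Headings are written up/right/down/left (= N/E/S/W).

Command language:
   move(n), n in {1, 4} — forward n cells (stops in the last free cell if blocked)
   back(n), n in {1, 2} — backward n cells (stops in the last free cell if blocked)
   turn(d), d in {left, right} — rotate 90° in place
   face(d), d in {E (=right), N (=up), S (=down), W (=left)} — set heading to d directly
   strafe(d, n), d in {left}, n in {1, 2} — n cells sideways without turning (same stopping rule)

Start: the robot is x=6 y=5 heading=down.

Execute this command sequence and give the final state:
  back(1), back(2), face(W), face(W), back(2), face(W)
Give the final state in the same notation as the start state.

begin: x=6 y=5 heading=down
1. back(1) → x=6 y=6 heading=down
2. back(2) → x=6 y=6 heading=down
3. face(W) → x=6 y=6 heading=left
4. face(W) → x=6 y=6 heading=left
5. back(2) → x=7 y=6 heading=left
6. face(W) → x=7 y=6 heading=left

x=7 y=6 heading=left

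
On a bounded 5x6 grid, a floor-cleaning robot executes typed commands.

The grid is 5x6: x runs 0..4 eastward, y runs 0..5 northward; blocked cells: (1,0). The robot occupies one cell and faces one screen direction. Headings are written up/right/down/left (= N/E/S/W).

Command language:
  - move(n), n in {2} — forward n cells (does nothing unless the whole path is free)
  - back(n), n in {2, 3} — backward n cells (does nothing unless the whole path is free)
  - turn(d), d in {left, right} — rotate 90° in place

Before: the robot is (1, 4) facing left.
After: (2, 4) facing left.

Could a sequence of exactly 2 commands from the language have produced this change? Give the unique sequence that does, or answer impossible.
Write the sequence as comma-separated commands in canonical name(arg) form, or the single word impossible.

back(3), move(2)

key: heading stays W — no command in the sequence turns
from: (1, 4) facing left
[1] after back(3): (4, 4) facing left
[2] after move(2): (2, 4) facing left
all 25 alternatives checked — unique.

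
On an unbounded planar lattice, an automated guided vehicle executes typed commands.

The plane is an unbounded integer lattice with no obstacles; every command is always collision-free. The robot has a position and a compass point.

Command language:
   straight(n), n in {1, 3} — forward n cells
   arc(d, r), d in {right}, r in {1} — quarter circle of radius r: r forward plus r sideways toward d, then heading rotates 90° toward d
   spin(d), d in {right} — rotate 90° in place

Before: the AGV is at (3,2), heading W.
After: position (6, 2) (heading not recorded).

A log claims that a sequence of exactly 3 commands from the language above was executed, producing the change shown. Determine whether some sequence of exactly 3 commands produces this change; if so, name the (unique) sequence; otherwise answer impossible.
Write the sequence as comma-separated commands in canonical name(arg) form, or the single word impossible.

spin(right), spin(right), straight(3)

key: running straight(3) before spin(right) would end elsewhere — order is forced
t0: at (3,2), heading W
step 1 (spin(right)): at (3,2), heading N
step 2 (spin(right)): at (3,2), heading E
step 3 (straight(3)): at (6,2), heading E
no other 3-command option fits: unique.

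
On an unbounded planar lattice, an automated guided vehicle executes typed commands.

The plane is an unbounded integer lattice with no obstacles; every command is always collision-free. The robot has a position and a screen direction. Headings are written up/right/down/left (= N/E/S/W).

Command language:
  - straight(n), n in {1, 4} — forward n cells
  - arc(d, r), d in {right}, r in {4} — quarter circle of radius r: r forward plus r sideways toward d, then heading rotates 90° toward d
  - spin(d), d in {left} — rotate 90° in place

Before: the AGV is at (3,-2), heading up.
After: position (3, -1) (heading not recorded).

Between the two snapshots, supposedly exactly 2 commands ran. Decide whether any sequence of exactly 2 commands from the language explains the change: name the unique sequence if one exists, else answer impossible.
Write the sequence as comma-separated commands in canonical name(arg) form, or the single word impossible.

key: order matters: swapping straight(1) and spin(left) lands elsewhere
from: at (3,-2), heading up
step 1 (straight(1)): at (3,-1), heading up
step 2 (spin(left)): at (3,-1), heading left
uniquely the one of 16 2-step routes that fits.

straight(1), spin(left)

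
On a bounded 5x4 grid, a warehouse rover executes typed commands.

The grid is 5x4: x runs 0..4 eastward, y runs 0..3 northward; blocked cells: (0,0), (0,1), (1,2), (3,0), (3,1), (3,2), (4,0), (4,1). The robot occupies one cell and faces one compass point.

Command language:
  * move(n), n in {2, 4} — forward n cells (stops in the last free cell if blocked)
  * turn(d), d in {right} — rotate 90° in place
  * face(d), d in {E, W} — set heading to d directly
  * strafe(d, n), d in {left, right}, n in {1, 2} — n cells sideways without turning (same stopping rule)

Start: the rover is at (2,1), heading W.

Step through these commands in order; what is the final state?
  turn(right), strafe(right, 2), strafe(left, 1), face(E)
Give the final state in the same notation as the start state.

begin: at (2,1), heading W
t=1 turn(right) ⇒ at (2,1), heading N
t=2 strafe(right, 2) ⇒ at (2,1), heading N
t=3 strafe(left, 1) ⇒ at (1,1), heading N
t=4 face(E) ⇒ at (1,1), heading E

at (1,1), heading E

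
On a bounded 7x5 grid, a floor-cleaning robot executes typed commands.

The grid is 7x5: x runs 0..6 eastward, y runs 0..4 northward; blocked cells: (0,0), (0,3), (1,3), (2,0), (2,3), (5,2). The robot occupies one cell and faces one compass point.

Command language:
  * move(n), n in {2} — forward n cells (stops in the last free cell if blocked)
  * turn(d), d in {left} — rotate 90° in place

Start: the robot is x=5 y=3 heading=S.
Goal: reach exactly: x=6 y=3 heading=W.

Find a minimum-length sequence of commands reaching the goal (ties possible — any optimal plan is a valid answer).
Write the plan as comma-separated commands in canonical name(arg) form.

from: x=5 y=3 heading=S
step 1 (turn(left)): x=5 y=3 heading=E
step 2 (move(2)): x=6 y=3 heading=E
step 3 (turn(left)): x=6 y=3 heading=N
step 4 (turn(left)): x=6 y=3 heading=W
shorter routes all fall short; 4 is best.

turn(left), move(2), turn(left), turn(left)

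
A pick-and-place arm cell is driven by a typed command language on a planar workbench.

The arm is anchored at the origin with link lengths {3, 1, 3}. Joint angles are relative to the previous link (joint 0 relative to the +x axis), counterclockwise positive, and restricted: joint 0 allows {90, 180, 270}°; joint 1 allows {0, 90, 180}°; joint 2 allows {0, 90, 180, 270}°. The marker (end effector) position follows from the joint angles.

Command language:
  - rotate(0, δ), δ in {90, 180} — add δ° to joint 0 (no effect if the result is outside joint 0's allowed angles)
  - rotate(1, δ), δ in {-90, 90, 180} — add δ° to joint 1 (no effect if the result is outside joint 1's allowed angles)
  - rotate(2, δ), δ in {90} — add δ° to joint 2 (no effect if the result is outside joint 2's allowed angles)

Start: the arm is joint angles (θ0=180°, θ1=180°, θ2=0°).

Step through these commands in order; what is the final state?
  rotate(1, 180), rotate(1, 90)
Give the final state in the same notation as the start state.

t0: joint angles (θ0=180°, θ1=180°, θ2=0°)
t=1 rotate(1, 180) ⇒ joint angles (θ0=180°, θ1=0°, θ2=0°)
t=2 rotate(1, 90) ⇒ joint angles (θ0=180°, θ1=90°, θ2=0°)

joint angles (θ0=180°, θ1=90°, θ2=0°)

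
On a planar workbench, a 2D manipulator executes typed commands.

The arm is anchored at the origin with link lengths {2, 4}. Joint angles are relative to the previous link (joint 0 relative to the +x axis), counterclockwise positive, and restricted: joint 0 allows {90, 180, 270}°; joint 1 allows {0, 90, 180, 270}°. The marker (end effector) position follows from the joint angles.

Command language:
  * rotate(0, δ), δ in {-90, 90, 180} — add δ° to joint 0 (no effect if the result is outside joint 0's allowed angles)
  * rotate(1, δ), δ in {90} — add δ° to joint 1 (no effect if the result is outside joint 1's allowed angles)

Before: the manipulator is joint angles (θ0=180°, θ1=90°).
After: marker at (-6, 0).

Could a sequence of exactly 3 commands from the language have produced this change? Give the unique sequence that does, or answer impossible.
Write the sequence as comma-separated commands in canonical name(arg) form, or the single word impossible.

initial: joint angles (θ0=180°, θ1=90°)
1. rotate(1, 90) → joint angles (θ0=180°, θ1=180°)
2. rotate(1, 90) → joint angles (θ0=180°, θ1=270°)
3. rotate(1, 90) → joint angles (θ0=180°, θ1=0°)
no rival 3-sequence matches.

rotate(1, 90), rotate(1, 90), rotate(1, 90)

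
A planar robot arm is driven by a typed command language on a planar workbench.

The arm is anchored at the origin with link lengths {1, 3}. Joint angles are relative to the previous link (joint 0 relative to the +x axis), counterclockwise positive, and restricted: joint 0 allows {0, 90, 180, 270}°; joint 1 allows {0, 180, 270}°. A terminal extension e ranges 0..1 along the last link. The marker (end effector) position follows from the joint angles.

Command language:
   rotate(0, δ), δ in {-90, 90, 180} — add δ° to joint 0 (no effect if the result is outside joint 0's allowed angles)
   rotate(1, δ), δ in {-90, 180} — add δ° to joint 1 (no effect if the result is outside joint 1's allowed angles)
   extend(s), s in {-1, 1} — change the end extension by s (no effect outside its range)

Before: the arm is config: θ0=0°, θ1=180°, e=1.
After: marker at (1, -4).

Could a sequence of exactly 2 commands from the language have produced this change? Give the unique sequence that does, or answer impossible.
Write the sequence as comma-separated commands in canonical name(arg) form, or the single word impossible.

rotate(1, 180), rotate(1, -90)

key: running rotate(1, -90) before rotate(1, 180) would end elsewhere — order is forced
from: config: θ0=0°, θ1=180°, e=1
[1] after rotate(1, 180): config: θ0=0°, θ1=0°, e=1
[2] after rotate(1, -90): config: θ0=0°, θ1=270°, e=1
no rival 2-sequence matches.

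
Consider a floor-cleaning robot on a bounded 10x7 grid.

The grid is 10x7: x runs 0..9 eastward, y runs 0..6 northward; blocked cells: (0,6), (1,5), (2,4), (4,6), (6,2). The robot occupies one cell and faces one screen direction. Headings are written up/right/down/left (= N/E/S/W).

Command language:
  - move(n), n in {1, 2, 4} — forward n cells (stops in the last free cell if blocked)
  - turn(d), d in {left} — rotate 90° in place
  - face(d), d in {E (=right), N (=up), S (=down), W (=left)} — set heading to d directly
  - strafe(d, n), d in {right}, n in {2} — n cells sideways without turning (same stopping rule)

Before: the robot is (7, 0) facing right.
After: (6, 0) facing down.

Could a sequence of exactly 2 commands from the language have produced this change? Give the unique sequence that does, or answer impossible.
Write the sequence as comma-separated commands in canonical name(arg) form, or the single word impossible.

checked all 2-command options: none fits.

impossible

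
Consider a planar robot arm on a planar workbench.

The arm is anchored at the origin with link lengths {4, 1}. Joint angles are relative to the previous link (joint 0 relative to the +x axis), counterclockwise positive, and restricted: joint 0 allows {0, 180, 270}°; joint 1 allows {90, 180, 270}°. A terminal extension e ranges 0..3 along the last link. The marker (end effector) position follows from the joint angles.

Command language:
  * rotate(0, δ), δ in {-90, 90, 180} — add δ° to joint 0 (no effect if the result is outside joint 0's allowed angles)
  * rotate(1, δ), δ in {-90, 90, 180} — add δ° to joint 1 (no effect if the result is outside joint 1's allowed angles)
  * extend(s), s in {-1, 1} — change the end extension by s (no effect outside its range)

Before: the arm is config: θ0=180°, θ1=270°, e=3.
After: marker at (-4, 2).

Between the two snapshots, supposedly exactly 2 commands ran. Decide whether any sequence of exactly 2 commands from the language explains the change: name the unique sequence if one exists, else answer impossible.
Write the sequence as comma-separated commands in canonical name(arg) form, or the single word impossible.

extend(-1), extend(-1)

t0: config: θ0=180°, θ1=270°, e=3
1. extend(-1) → config: θ0=180°, θ1=270°, e=2
2. extend(-1) → config: θ0=180°, θ1=270°, e=1
uniquely the one of 64 2-step routes that fits.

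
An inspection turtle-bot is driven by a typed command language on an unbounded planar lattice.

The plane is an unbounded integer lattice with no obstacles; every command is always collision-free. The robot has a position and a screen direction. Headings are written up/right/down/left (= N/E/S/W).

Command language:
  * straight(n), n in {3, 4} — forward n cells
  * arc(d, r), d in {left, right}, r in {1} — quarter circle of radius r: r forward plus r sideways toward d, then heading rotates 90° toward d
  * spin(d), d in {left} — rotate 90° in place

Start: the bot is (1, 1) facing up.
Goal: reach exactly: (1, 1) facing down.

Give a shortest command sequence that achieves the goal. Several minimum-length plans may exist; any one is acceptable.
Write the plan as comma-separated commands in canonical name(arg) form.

t0: (1, 1) facing up
1. spin(left) → (1, 1) facing left
2. spin(left) → (1, 1) facing down
shorter routes all fall short; 2 is best.

spin(left), spin(left)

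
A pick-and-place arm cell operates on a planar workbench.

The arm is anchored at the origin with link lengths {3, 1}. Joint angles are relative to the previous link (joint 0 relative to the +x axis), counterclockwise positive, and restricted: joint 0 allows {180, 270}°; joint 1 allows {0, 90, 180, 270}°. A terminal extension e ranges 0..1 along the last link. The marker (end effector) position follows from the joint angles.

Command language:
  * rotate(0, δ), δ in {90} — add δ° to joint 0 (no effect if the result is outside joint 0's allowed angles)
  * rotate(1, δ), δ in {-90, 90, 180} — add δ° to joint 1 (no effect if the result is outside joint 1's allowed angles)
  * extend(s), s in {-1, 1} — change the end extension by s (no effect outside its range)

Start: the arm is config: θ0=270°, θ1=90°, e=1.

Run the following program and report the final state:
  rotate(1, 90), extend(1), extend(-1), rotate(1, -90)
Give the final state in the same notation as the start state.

from: config: θ0=270°, θ1=90°, e=1
t=1 rotate(1, 90) ⇒ config: θ0=270°, θ1=180°, e=1
t=2 extend(1) ⇒ config: θ0=270°, θ1=180°, e=1
t=3 extend(-1) ⇒ config: θ0=270°, θ1=180°, e=0
t=4 rotate(1, -90) ⇒ config: θ0=270°, θ1=90°, e=0

config: θ0=270°, θ1=90°, e=0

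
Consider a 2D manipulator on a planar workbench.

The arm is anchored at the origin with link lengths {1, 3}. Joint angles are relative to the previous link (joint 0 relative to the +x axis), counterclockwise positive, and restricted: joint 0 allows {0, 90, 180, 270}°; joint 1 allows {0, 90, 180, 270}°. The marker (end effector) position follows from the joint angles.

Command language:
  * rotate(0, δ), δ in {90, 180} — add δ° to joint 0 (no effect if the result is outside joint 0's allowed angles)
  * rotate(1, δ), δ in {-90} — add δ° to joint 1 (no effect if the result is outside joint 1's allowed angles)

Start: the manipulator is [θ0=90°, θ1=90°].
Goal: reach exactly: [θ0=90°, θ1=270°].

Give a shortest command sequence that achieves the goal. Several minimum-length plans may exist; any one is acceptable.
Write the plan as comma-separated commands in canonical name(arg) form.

t0: [θ0=90°, θ1=90°]
t=1 rotate(1, -90) ⇒ [θ0=90°, θ1=0°]
t=2 rotate(1, -90) ⇒ [θ0=90°, θ1=270°]
no 1-step plan works, so 2 is optimal.

rotate(1, -90), rotate(1, -90)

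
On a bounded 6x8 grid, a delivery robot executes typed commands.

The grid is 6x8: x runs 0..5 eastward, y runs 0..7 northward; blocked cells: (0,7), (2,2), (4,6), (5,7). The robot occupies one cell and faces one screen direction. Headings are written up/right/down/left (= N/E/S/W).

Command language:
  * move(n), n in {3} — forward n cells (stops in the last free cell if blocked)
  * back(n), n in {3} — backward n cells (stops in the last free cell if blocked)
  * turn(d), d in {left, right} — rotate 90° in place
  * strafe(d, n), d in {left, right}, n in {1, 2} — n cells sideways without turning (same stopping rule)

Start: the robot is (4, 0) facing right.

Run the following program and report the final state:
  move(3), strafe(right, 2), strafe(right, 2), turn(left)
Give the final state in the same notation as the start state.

begin: (4, 0) facing right
[1] after move(3): (5, 0) facing right
[2] after strafe(right, 2): (5, 0) facing right
[3] after strafe(right, 2): (5, 0) facing right
[4] after turn(left): (5, 0) facing up

(5, 0) facing up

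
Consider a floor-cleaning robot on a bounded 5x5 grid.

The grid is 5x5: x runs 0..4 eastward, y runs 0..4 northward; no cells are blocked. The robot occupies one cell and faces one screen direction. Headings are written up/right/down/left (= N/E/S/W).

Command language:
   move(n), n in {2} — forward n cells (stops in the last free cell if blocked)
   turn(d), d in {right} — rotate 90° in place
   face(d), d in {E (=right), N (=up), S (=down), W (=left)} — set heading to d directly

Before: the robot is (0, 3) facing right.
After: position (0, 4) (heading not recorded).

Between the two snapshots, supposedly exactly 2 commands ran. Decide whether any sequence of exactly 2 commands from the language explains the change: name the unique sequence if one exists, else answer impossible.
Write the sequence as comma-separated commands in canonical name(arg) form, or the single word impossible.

face(N), move(2)

key: move(2) runs into the grid edge before its full distance
begin: (0, 3) facing right
1. face(N) → (0, 3) facing up
2. move(2) → (0, 4) facing up
no other 2-command option fits: unique.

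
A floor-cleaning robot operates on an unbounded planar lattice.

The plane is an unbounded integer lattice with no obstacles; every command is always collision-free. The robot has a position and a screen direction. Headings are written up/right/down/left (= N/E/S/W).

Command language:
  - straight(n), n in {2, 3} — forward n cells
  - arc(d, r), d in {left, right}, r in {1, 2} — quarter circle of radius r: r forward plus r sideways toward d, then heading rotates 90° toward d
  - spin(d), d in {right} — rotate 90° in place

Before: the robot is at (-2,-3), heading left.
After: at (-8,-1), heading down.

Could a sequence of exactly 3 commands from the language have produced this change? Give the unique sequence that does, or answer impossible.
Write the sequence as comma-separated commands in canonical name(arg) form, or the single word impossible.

key: position moved to (-8,-1) AND the heading swung to S — translation plus rotation needed
initial: at (-2,-3), heading left
step 1 (arc(right, 2)): at (-4,-1), heading up
step 2 (arc(left, 2)): at (-6,1), heading left
step 3 (arc(left, 2)): at (-8,-1), heading down
no rival 3-sequence matches.

arc(right, 2), arc(left, 2), arc(left, 2)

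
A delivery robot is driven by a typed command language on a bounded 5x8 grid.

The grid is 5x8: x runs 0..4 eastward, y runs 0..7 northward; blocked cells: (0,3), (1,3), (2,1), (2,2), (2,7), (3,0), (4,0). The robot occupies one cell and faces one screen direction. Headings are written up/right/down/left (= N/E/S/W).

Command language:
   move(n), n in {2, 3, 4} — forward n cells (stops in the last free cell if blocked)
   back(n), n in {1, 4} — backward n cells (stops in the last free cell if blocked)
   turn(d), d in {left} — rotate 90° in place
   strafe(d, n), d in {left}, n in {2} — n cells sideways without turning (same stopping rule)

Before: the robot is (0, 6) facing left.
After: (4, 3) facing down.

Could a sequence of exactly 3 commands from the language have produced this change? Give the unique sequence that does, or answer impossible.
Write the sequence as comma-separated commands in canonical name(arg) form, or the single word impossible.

back(4), turn(left), move(3)

key: cell and facing (now S) both changed — the 3 commands mix motion and turning
initial: (0, 6) facing left
[1] after back(4): (4, 6) facing left
[2] after turn(left): (4, 6) facing down
[3] after move(3): (4, 3) facing down
no other 3-command option fits: unique.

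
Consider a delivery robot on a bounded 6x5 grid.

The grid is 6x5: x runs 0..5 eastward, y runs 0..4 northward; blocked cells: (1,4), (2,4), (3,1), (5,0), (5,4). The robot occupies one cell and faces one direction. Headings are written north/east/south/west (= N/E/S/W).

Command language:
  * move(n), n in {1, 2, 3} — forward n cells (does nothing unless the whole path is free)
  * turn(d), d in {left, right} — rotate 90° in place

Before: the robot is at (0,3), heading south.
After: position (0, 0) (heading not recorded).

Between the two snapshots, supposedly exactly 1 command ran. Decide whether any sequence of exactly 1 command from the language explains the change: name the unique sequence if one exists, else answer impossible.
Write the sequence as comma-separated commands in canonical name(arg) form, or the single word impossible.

start: at (0,3), heading south
t=1 move(3) ⇒ at (0,0), heading south
no other 1-command option fits: unique.

move(3)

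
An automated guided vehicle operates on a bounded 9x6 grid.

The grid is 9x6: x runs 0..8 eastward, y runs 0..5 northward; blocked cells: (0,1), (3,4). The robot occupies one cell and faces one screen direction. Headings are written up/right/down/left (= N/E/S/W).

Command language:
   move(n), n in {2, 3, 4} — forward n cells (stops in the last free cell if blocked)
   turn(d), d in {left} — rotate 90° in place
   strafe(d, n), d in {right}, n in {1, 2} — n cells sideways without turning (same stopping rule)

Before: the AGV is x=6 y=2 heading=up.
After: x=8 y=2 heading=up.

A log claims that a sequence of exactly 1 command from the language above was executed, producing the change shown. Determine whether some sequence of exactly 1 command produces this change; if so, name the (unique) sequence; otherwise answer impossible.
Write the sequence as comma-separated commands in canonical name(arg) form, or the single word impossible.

key: still facing N — the one step turns nothing
t0: x=6 y=2 heading=up
[1] after strafe(right, 2): x=8 y=2 heading=up
no other 1-command option fits: unique.

strafe(right, 2)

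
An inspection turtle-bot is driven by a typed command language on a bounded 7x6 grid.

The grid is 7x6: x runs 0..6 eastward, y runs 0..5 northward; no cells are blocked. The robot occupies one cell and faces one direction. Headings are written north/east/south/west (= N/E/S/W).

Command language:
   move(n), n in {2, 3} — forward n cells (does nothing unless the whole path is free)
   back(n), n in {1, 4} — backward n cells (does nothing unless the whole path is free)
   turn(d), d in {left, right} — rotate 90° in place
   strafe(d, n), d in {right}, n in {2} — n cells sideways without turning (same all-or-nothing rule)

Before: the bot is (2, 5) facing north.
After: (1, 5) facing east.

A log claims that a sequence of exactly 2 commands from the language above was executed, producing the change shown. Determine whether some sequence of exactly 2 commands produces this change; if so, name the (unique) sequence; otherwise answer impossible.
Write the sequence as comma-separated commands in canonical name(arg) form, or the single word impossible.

key: cell and facing (now E) both changed — the 2 commands mix motion and turning
from: (2, 5) facing north
[1] after turn(right): (2, 5) facing east
[2] after back(1): (1, 5) facing east
no rival 2-sequence matches.

turn(right), back(1)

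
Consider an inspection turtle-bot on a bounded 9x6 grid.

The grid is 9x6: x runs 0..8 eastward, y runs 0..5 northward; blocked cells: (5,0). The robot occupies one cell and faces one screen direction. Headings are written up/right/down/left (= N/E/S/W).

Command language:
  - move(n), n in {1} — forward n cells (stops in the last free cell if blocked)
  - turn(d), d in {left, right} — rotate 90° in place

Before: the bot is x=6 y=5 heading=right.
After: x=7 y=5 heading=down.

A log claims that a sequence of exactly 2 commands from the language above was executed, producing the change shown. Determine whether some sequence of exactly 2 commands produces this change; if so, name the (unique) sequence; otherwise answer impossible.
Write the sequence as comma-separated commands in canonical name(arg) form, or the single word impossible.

key: cell and facing (now S) both changed — the 2 commands mix motion and turning
initial: x=6 y=5 heading=right
step 1 (move(1)): x=7 y=5 heading=right
step 2 (turn(right)): x=7 y=5 heading=down
all 9 alternatives checked — unique.

move(1), turn(right)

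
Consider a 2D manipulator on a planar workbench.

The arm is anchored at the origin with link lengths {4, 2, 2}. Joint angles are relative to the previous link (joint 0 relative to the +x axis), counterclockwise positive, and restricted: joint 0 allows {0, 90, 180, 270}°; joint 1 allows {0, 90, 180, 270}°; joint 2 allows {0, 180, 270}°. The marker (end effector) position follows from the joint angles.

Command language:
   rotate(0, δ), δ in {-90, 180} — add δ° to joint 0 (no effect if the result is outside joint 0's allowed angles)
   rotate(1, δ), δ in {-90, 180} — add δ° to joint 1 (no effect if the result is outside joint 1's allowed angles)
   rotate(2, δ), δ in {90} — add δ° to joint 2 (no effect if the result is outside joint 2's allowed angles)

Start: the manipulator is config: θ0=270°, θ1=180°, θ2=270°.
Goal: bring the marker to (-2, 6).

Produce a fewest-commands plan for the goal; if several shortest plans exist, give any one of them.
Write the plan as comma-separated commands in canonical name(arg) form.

t0: config: θ0=270°, θ1=180°, θ2=270°
[1] after rotate(0, 180): config: θ0=90°, θ1=180°, θ2=270°
[2] after rotate(1, -90): config: θ0=90°, θ1=90°, θ2=270°
no 1-step plan works, so 2 is optimal.

rotate(0, 180), rotate(1, -90)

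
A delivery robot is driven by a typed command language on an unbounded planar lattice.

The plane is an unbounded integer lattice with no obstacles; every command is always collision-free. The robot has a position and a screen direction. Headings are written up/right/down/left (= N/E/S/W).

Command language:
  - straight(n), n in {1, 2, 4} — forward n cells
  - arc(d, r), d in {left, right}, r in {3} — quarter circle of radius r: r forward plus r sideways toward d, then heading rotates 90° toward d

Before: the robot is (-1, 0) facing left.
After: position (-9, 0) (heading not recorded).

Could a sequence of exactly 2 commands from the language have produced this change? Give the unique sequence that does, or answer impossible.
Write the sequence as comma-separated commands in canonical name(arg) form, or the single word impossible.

from: (-1, 0) facing left
t=1 straight(4) ⇒ (-5, 0) facing left
t=2 straight(4) ⇒ (-9, 0) facing left
uniquely the one of 25 2-step routes that fits.

straight(4), straight(4)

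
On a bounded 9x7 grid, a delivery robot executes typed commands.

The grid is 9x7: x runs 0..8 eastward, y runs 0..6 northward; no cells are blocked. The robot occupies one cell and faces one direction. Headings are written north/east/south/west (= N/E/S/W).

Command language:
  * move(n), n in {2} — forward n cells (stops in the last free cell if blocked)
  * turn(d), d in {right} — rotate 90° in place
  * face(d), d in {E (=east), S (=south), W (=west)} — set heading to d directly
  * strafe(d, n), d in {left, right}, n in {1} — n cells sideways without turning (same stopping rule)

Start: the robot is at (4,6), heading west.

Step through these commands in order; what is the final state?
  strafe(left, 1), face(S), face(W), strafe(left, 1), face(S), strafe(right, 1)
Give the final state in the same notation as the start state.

begin: at (4,6), heading west
1. strafe(left, 1) → at (4,5), heading west
2. face(S) → at (4,5), heading south
3. face(W) → at (4,5), heading west
4. strafe(left, 1) → at (4,4), heading west
5. face(S) → at (4,4), heading south
6. strafe(right, 1) → at (3,4), heading south

at (3,4), heading south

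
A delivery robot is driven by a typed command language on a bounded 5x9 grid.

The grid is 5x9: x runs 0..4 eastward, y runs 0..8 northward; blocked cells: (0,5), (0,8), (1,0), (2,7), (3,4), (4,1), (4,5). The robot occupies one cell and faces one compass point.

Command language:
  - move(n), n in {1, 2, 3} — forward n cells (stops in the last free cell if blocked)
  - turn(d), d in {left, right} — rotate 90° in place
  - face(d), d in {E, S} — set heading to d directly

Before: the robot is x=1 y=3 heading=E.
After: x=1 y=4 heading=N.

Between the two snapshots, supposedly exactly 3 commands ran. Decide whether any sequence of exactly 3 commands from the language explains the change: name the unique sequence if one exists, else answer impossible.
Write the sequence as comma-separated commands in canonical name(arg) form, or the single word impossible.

face(E), turn(left), move(1)

key: position moved to (1,4) AND the heading swung to N — translation plus rotation needed
initial: x=1 y=3 heading=E
step 1 (face(E)): x=1 y=3 heading=E
step 2 (turn(left)): x=1 y=3 heading=N
step 3 (move(1)): x=1 y=4 heading=N
uniquely the one of 343 3-step routes that fits.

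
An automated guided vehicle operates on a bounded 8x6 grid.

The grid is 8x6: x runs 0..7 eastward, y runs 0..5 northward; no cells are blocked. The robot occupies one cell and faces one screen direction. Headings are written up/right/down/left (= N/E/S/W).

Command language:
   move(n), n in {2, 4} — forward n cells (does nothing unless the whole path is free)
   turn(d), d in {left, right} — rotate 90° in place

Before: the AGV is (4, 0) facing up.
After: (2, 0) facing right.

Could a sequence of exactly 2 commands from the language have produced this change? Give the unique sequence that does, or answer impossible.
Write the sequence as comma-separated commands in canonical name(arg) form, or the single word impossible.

impossible

checked all 2-command options: none fits.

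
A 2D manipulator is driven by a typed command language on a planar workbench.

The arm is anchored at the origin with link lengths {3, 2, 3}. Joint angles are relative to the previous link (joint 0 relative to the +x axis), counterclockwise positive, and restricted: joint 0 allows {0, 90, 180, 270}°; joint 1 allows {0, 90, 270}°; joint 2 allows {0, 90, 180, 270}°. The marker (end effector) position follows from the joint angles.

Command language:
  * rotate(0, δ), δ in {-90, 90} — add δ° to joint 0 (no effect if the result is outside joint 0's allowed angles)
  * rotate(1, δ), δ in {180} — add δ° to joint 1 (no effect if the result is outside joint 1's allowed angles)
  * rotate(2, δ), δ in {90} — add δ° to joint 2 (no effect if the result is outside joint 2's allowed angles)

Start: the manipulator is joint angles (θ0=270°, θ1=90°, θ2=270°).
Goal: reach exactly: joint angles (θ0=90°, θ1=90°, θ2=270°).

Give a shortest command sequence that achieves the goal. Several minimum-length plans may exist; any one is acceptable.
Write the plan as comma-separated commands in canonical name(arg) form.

rotate(0, -90), rotate(0, -90)

t0: joint angles (θ0=270°, θ1=90°, θ2=270°)
step 1 (rotate(0, -90)): joint angles (θ0=180°, θ1=90°, θ2=270°)
step 2 (rotate(0, -90)): joint angles (θ0=90°, θ1=90°, θ2=270°)
nothing shorter than 2 reaches the goal.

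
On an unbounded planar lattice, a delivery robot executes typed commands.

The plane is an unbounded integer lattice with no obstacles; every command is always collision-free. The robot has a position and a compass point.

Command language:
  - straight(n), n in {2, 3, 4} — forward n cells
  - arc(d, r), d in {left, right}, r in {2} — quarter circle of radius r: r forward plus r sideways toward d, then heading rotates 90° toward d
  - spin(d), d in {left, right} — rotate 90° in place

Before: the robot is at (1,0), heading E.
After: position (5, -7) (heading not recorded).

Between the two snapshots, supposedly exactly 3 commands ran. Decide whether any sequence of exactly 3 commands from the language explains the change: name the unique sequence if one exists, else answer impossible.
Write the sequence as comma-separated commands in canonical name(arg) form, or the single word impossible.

arc(right, 2), straight(3), arc(left, 2)

key: running arc(left, 2) before arc(right, 2) would end elsewhere — order is forced
from: at (1,0), heading E
step 1 (arc(right, 2)): at (3,-2), heading S
step 2 (straight(3)): at (3,-5), heading S
step 3 (arc(left, 2)): at (5,-7), heading E
no rival 3-sequence matches.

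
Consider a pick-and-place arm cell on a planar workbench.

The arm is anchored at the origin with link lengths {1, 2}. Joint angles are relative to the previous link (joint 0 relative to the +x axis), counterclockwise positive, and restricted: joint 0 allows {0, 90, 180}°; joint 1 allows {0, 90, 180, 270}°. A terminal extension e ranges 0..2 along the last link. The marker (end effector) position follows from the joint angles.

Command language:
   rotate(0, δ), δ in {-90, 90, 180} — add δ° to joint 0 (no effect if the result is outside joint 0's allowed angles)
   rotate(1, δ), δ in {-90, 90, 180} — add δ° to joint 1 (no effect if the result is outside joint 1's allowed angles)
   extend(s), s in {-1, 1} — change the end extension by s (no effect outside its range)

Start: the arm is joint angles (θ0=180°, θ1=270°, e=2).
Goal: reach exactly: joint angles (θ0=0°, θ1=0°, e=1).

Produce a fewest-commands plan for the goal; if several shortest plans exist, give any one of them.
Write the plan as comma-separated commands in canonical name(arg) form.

rotate(0, 180), extend(-1), rotate(1, 90)

begin: joint angles (θ0=180°, θ1=270°, e=2)
1. rotate(0, 180) → joint angles (θ0=0°, θ1=270°, e=2)
2. extend(-1) → joint angles (θ0=0°, θ1=270°, e=1)
3. rotate(1, 90) → joint angles (θ0=0°, θ1=0°, e=1)
shorter routes all fall short; 3 is best.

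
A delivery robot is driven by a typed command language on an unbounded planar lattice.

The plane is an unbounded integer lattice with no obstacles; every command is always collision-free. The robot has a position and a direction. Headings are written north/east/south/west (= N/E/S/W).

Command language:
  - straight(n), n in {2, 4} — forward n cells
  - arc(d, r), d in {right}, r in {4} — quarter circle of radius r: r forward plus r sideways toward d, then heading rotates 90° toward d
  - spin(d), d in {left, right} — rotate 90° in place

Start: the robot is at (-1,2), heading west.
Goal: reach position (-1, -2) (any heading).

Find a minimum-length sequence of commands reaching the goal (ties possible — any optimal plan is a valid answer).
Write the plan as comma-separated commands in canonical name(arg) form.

spin(left), straight(4)

initial: at (-1,2), heading west
step 1 (spin(left)): at (-1,2), heading south
step 2 (straight(4)): at (-1,-2), heading south
minimal: 2 command(s), checked below 2.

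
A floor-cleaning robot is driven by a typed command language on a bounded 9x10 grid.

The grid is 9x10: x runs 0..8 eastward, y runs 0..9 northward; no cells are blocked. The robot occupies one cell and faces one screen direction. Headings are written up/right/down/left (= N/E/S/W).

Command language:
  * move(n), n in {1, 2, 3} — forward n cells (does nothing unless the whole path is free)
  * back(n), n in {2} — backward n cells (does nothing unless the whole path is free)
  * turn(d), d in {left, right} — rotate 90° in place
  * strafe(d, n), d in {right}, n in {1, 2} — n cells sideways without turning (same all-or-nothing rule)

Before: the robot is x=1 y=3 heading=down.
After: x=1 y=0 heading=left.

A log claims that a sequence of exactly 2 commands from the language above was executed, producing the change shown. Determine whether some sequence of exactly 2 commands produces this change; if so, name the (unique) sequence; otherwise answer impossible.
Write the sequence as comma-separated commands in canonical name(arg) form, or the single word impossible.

key: cell and facing (now W) both changed — the 2 commands mix motion and turning
begin: x=1 y=3 heading=down
step 1 (move(3)): x=1 y=0 heading=down
step 2 (turn(right)): x=1 y=0 heading=left
uniquely the one of 64 2-step routes that fits.

move(3), turn(right)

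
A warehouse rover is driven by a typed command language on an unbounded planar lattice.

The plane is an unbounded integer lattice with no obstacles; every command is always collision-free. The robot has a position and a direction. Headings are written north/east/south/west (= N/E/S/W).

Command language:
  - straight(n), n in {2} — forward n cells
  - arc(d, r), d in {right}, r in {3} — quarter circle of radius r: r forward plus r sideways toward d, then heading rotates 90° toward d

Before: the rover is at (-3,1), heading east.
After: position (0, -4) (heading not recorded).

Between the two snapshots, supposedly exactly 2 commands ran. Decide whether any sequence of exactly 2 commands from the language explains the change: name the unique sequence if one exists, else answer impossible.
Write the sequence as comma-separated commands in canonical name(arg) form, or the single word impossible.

arc(right, 3), straight(2)

key: running straight(2) before arc(right, 3) would end elsewhere — order is forced
begin: at (-3,1), heading east
[1] after arc(right, 3): at (0,-2), heading south
[2] after straight(2): at (0,-4), heading south
no other 2-command option fits: unique.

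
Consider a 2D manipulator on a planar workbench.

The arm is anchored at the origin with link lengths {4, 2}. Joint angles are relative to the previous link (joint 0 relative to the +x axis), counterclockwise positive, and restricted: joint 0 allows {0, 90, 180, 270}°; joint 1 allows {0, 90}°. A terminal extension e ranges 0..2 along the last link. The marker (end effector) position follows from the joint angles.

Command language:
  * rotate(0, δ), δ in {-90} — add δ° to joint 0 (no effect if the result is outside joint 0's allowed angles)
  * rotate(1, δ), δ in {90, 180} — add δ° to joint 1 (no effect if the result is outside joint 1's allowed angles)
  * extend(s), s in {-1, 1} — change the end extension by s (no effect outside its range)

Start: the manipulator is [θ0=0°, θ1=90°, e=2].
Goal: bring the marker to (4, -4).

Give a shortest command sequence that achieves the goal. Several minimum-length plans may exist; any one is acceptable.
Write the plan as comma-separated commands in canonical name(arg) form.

begin: [θ0=0°, θ1=90°, e=2]
t=1 rotate(0, -90) ⇒ [θ0=270°, θ1=90°, e=2]
shorter routes all fall short; 1 is best.

rotate(0, -90)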